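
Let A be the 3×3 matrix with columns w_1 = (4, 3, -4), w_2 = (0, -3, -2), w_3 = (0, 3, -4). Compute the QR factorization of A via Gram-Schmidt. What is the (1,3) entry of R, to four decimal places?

r_{13} = 3.9043

q_1 = w_1/‖w_1‖ = (4, 3, -4)/6.4031 = (0.6247, 0.4685, -0.6247).
r_{13} = q_1·w_3 = 3.9043.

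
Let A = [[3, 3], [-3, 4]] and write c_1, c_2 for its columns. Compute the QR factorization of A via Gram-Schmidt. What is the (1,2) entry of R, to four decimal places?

c_1 = (3, -3); ‖c_1‖ = 4.2426, so q_1 = (0.7071, -0.7071).
r_{12} = q_1·c_2 = -0.7071.

r_{12} = -0.7071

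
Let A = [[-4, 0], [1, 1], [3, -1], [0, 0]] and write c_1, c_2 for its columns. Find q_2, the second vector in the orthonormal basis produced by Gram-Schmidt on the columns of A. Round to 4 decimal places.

q_1 = c_1/‖c_1‖ = (-4, 1, 3, 0)/5.0990 = (-0.7845, 0.1961, 0.5883, 0.0000).
r_{12} = q_1·c_2 = -0.3922.
u_2 = c_2 + 0.3922·q_1 = (-0.3077, 1.0769, -0.7692, 0.0000).
‖u_2‖ = 1.3587, so q_2 = (-0.2265, 0.7926, -0.5661, 0.0000).

q_2 = (-0.2265, 0.7926, -0.5661, 0.0000)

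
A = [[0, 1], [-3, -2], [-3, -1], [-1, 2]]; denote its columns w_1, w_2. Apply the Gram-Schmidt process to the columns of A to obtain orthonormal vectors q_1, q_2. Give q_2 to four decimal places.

q_2 = (0.3671, -0.3284, 0.0386, 0.8694)

w_1 = (0, -3, -3, -1); ‖w_1‖ = 4.3589, so q_1 = (0.0000, -0.6882, -0.6882, -0.2294).
q_1·w_2 = 0.0000·1 + (-0.6882)·(-2) + (-0.6882)·(-1) + (-0.2294)·2 = 1.6059.
u_2 = w_2 − 1.6059·q_1 = (1.0000, -0.8947, 0.1053, 2.3684).
‖u_2‖ = 2.7242, so q_2 = (0.3671, -0.3284, 0.0386, 0.8694).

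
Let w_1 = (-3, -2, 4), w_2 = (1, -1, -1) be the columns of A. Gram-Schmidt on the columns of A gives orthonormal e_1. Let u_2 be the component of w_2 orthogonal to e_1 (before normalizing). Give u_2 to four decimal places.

u_2 = (0.4828, -1.3448, -0.3103)

w_1 = (-3, -2, 4); ‖w_1‖ = 5.3852, so e_1 = (-0.5571, -0.3714, 0.7428).
e_1·w_2 = (-0.5571)·1 + (-0.3714)·(-1) + 0.7428·(-1) = -0.9285.
u_2 = w_2 + 0.9285·e_1 = (0.4828, -1.3448, -0.3103).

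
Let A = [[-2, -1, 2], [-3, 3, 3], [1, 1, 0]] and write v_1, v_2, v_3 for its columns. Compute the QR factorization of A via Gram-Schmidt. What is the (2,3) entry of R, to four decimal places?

v_1 = (-2, -3, 1); ‖v_1‖ = 3.7417, so e_1 = (-0.5345, -0.8018, 0.2673).
e_1·v_2 = (-0.5345)·(-1) + (-0.8018)·3 + 0.2673·1 = -1.6036.
u_2 = v_2 + 1.6036·e_1 = (-1.8571, 1.7143, 1.4286).
‖u_2‖ = 2.9032, so e_2 = (-0.6397, 0.5905, 0.4921).
r_{23} = e_2·v_3 = 0.4921.

r_{23} = 0.4921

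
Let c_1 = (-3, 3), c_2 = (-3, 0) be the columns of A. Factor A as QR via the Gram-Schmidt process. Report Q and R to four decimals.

Q = [[-0.7071, -0.7071], [0.7071, -0.7071]], R = [[4.2426, 2.1213], [0.0000, 2.1213]]

c_1 = (-3, 3); ‖c_1‖ = 4.2426, so e_1 = (-0.7071, 0.7071).
e_1·c_2 = (-0.7071)·(-3) + 0.7071·0 = 2.1213.
u_2 = c_2 − 2.1213·e_1 = (-1.5000, -1.5000).
‖u_2‖ = 2.1213, so e_2 = (-0.7071, -0.7071).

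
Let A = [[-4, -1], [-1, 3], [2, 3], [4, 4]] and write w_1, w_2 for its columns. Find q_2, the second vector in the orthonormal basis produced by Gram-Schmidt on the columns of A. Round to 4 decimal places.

q_1 = w_1/‖w_1‖ = (-4, -1, 2, 4)/6.0828 = (-0.6576, -0.1644, 0.3288, 0.6576).
r_{12} = q_1·w_2 = 3.7812.
u_2 = w_2 − 3.7812·q_1 = (1.4865, 3.6216, 1.7568, 1.5135).
‖u_2‖ = 4.5500, so q_2 = (0.3267, 0.7960, 0.3861, 0.3326).

q_2 = (0.3267, 0.7960, 0.3861, 0.3326)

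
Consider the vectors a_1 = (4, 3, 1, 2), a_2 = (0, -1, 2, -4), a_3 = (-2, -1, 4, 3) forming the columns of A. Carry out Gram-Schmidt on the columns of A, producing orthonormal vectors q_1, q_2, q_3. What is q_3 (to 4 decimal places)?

a_1 = (4, 3, 1, 2); ‖a_1‖ = 5.4772, so q_1 = (0.7303, 0.5477, 0.1826, 0.3651).
q_1·a_2 = 0.7303·0 + 0.5477·(-1) + 0.1826·2 + 0.3651·(-4) = -1.6432.
u_2 = a_2 + 1.6432·q_1 = (1.2000, -0.1000, 2.3000, -3.4000).
‖u_2‖ = 4.2778, so q_2 = (0.2805, -0.0234, 0.5377, -0.7948).
q_1·a_3 = 0.7303·(-2) + 0.5477·(-1) + 0.1826·4 + 0.3651·3 = -0.1826; q_2·a_3 = 0.2805·(-2) + (-0.0234)·(-1) + 0.5377·4 + (-0.7948)·3 = -0.7714.
u_3 = a_3 + 0.1826·q_1 + 0.7714·q_2 = (-1.6503, -0.9180, 4.4481, 2.4536).
‖u_3‖ = 5.4196, so q_3 = (-0.3045, -0.1694, 0.8207, 0.4527).

q_3 = (-0.3045, -0.1694, 0.8207, 0.4527)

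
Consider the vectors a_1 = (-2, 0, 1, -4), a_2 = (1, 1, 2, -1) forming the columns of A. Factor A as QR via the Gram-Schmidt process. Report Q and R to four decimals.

Q = [[-0.4364, 0.5529], [0.0000, 0.4004], [0.2182, 0.7245], [-0.8729, -0.0953]], R = [[4.5826, 0.8729], [0.0000, 2.4976]]

e_1 = a_1/‖a_1‖ = (-2, 0, 1, -4)/4.5826 = (-0.4364, 0.0000, 0.2182, -0.8729).
r_{12} = e_1·a_2 = 0.8729.
u_2 = a_2 − 0.8729·e_1 = (1.3810, 1.0000, 1.8095, -0.2381).
‖u_2‖ = 2.4976, so e_2 = (0.5529, 0.4004, 0.7245, -0.0953).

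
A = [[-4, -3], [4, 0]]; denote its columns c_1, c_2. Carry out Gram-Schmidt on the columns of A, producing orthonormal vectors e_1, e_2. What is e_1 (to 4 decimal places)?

c_1 = (-4, 4); ‖c_1‖ = 5.6569, so e_1 = (-0.7071, 0.7071).

e_1 = (-0.7071, 0.7071)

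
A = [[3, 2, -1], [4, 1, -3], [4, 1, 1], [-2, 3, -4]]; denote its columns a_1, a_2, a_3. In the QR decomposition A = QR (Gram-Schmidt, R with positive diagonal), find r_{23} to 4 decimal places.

a_1 = (3, 4, 4, -2); ‖a_1‖ = 6.7082, so q_1 = (0.4472, 0.5963, 0.5963, -0.2981).
q_1·a_2 = 0.4472·2 + 0.5963·1 + 0.5963·1 + (-0.2981)·3 = 1.1926.
u_2 = a_2 − 1.1926·q_1 = (1.4667, 0.2889, 0.2889, 3.3556).
‖u_2‖ = 3.6848, so q_2 = (0.3980, 0.0784, 0.0784, 0.9106).
r_{23} = q_2·a_3 = -4.1974.

r_{23} = -4.1974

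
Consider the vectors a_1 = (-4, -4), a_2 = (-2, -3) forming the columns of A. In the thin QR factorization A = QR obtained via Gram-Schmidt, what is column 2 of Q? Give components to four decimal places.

a_1 = (-4, -4); ‖a_1‖ = 5.6569, so q_1 = (-0.7071, -0.7071).
q_1·a_2 = (-0.7071)·(-2) + (-0.7071)·(-3) = 3.5355.
u_2 = a_2 − 3.5355·q_1 = (0.5000, -0.5000).
‖u_2‖ = 0.7071, so q_2 = (0.7071, -0.7071).

q_2 = (0.7071, -0.7071)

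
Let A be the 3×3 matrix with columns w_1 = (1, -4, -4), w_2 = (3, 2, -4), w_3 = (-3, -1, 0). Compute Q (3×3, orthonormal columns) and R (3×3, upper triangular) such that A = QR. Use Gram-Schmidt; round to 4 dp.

Q = [[0.1741, 0.5298, -0.8301], [-0.6963, 0.6623, 0.2767], [-0.6963, -0.5298, -0.4842]], R = [[5.7446, 1.9149, 0.1741], [0.0000, 5.0332, -2.2517], [0.0000, 0.0000, 2.2135]]

w_1 = (1, -4, -4); ‖w_1‖ = 5.7446, so q_1 = (0.1741, -0.6963, -0.6963).
q_1·w_2 = 0.1741·3 + (-0.6963)·2 + (-0.6963)·(-4) = 1.9149.
u_2 = w_2 − 1.9149·q_1 = (2.6667, 3.3333, -2.6667).
‖u_2‖ = 5.0332, so q_2 = (0.5298, 0.6623, -0.5298).
q_1·w_3 = 0.1741·(-3) + (-0.6963)·(-1) + (-0.6963)·0 = 0.1741; q_2·w_3 = 0.5298·(-3) + 0.6623·(-1) + (-0.5298)·0 = -2.2517.
u_3 = w_3 − 0.1741·q_1 + 2.2517·q_2 = (-1.8373, 0.6124, -1.0718).
‖u_3‖ = 2.2135, so q_3 = (-0.8301, 0.2767, -0.4842).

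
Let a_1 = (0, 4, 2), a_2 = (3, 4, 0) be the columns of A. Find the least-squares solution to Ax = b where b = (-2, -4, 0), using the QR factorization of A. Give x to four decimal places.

x = (-0.1967, -0.7541)

a_1 = (0, 4, 2); ‖a_1‖ = 4.4721, so q_1 = (0.0000, 0.8944, 0.4472).
q_1·a_2 = 0.0000·3 + 0.8944·4 + 0.4472·0 = 3.5777.
u_2 = a_2 − 3.5777·q_1 = (3.0000, 0.8000, -1.6000).
‖u_2‖ = 3.4928, so q_2 = (0.8589, 0.2290, -0.4581).
Qᵀb = (-3.5777, -2.6340).
Back-substitute: x_2 = -2.6340/3.4928 = -0.7541.
x_1 = (-3.5777 − 3.5777·(-0.7541))/4.4721 = -0.1967.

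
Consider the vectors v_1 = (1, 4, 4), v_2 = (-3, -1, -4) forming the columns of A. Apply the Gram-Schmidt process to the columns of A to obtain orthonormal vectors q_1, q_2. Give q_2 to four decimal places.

q_2 = (-0.7294, 0.5662, -0.3839)

v_1 = (1, 4, 4); ‖v_1‖ = 5.7446, so q_1 = (0.1741, 0.6963, 0.6963).
q_1·v_2 = 0.1741·(-3) + 0.6963·(-1) + 0.6963·(-4) = -4.0038.
u_2 = v_2 + 4.0038·q_1 = (-2.3030, 1.7879, -1.2121).
‖u_2‖ = 3.1575, so q_2 = (-0.7294, 0.5662, -0.3839).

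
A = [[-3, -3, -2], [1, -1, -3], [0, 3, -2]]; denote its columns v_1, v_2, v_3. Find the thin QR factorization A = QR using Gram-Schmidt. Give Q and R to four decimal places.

q_1 = v_1/‖v_1‖ = (-3, 1, 0)/3.1623 = (-0.9487, 0.3162, 0.0000).
r_{12} = q_1·v_2 = 2.5298.
u_2 = v_2 − 2.5298·q_1 = (-0.6000, -1.8000, 3.0000).
‖u_2‖ = 3.5496, so q_2 = (-0.1690, -0.5071, 0.8452).
r_{13} = q_1·v_3 = 0.9487; r_{23} = q_2·v_3 = 0.1690.
u_3 = v_3 − 0.9487·q_1 − 0.1690·q_2 = (-1.0714, -3.2143, -2.1429).
‖u_3‖ = 4.0089, so q_3 = (-0.2673, -0.8018, -0.5345).

Q = [[-0.9487, -0.1690, -0.2673], [0.3162, -0.5071, -0.8018], [0.0000, 0.8452, -0.5345]], R = [[3.1623, 2.5298, 0.9487], [0.0000, 3.5496, 0.1690], [0.0000, 0.0000, 4.0089]]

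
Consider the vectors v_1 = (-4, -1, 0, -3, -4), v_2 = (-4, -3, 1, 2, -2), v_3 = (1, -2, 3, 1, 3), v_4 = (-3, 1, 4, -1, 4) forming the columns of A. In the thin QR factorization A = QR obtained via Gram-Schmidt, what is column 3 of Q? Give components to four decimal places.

q_1 = v_1/‖v_1‖ = (-4, -1, 0, -3, -4)/6.4807 = (-0.6172, -0.1543, 0.0000, -0.4629, -0.6172).
r_{12} = q_1·v_2 = 3.2404.
u_2 = v_2 − 3.2404·q_1 = (-2.0000, -2.5000, 1.0000, 3.5000, 0.0000).
‖u_2‖ = 4.8477, so q_2 = (-0.4126, -0.5157, 0.2063, 0.7220, 0.0000).
r_{13} = q_1·v_3 = -2.6232; r_{23} = q_2·v_3 = 1.9597.
u_3 = v_3 + 2.6232·q_1 − 1.9597·q_2 = (0.1895, -1.3941, 2.5957, -1.6292, 1.3810).
‖u_3‖ = 3.6440, so q_3 = (0.0520, -0.3826, 0.7123, -0.4471, 0.3790).

q_3 = (0.0520, -0.3826, 0.7123, -0.4471, 0.3790)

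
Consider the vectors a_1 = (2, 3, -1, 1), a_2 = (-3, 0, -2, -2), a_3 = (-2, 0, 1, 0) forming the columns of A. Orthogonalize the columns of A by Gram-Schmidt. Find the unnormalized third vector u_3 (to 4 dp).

u_3 = (-1.0320, 0.8356, 0.9954, 0.5525)

q_1 = a_1/‖a_1‖ = (2, 3, -1, 1)/3.8730 = (0.5164, 0.7746, -0.2582, 0.2582).
r_{12} = q_1·a_2 = -1.5492.
u_2 = a_2 + 1.5492·q_1 = (-2.2000, 1.2000, -2.4000, -1.6000).
‖u_2‖ = 3.8210, so q_2 = (-0.5758, 0.3141, -0.6281, -0.4187).
r_{13} = q_1·a_3 = -1.2910; r_{23} = q_2·a_3 = 0.5234.
u_3 = a_3 + 1.2910·q_1 − 0.5234·q_2 = (-1.0320, 0.8356, 0.9954, 0.5525).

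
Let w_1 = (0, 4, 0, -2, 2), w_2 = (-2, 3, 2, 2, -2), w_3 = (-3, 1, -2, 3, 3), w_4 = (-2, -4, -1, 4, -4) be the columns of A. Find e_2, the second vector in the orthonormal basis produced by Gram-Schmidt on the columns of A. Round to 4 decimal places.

w_1 = (0, 4, 0, -2, 2); ‖w_1‖ = 4.8990, so e_1 = (0.0000, 0.8165, 0.0000, -0.4082, 0.4082).
e_1·w_2 = 0.0000·(-2) + 0.8165·3 + 0.0000·2 + (-0.4082)·2 + 0.4082·(-2) = 0.8165.
u_2 = w_2 − 0.8165·e_1 = (-2.0000, 2.3333, 2.0000, 2.3333, -2.3333).
‖u_2‖ = 4.9329, so e_2 = (-0.4054, 0.4730, 0.4054, 0.4730, -0.4730).

e_2 = (-0.4054, 0.4730, 0.4054, 0.4730, -0.4730)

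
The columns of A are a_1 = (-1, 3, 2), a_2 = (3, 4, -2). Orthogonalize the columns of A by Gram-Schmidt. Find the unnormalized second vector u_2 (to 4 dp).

u_2 = (3.3571, 2.9286, -2.7143)

e_1 = a_1/‖a_1‖ = (-1, 3, 2)/3.7417 = (-0.2673, 0.8018, 0.5345).
r_{12} = e_1·a_2 = 1.3363.
u_2 = a_2 − 1.3363·e_1 = (3.3571, 2.9286, -2.7143).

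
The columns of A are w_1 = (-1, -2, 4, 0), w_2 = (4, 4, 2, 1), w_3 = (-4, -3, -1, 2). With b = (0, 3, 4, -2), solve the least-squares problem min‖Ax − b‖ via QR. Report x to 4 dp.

w_1 = (-1, -2, 4, 0); ‖w_1‖ = 4.5826, so e_1 = (-0.2182, -0.4364, 0.8729, 0.0000).
e_1·w_2 = (-0.2182)·4 + (-0.4364)·4 + 0.8729·2 + 0.0000·1 = -0.8729.
u_2 = w_2 + 0.8729·e_1 = (3.8095, 3.6190, 2.7619, 1.0000).
‖u_2‖ = 6.0198, so e_2 = (0.6328, 0.6012, 0.4588, 0.1661).
e_1·w_3 = (-0.2182)·(-4) + (-0.4364)·(-3) + 0.8729·(-1) + 0.0000·2 = 1.3093; e_2·w_3 = 0.6328·(-4) + 0.6012·(-3) + 0.4588·(-1) + 0.1661·2 = -4.4615.
u_3 = w_3 − 1.3093·e_1 + 4.4615·e_2 = (-0.8909, 0.2536, -0.0959, 2.7411).
‖u_3‖ = 2.8950, so e_3 = (-0.3077, 0.0876, -0.0331, 0.9468).
Qᵀb = (2.1822, 3.3065, -1.7634).
Back-substitute: x_3 = -1.7634/2.8950 = -0.6091.
x_2 = (3.3065 + 4.4615·(-0.6091))/6.0198 = 0.0978.
x_1 = (2.1822 + 0.8729·0.0978 − 1.3093·(-0.6091))/4.5826 = 0.6689.

x = (0.6689, 0.0978, -0.6091)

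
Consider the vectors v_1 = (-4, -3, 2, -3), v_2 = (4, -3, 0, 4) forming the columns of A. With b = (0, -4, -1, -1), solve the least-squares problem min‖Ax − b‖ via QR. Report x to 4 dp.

x = (0.5723, 0.4603)

e_1 = v_1/‖v_1‖ = (-4, -3, 2, -3)/6.1644 = (-0.6489, -0.4867, 0.3244, -0.4867).
r_{12} = e_1·v_2 = -3.0822.
u_2 = v_2 + 3.0822·e_1 = (2.0000, -4.5000, 1.0000, 2.5000).
‖u_2‖ = 5.6125, so e_2 = (0.3563, -0.8018, 0.1782, 0.4454).
Qᵀb = (2.1089, 2.5835).
Back-substitute: x_2 = 2.5835/5.6125 = 0.4603.
x_1 = (2.1089 + 3.0822·0.4603)/6.1644 = 0.5723.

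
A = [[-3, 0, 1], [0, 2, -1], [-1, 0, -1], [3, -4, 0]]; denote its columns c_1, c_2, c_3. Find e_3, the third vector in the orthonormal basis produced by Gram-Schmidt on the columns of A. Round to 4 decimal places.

c_1 = (-3, 0, -1, 3); ‖c_1‖ = 4.3589, so e_1 = (-0.6882, 0.0000, -0.2294, 0.6882).
e_1·c_2 = (-0.6882)·0 + 0.0000·2 + (-0.2294)·0 + 0.6882·(-4) = -2.7530.
u_2 = c_2 + 2.7530·e_1 = (-1.8947, 2.0000, -0.6316, -2.1053).
‖u_2‖ = 3.5244, so e_2 = (-0.5376, 0.5675, -0.1792, -0.5973).
e_1·c_3 = (-0.6882)·1 + 0.0000·(-1) + (-0.2294)·(-1) + 0.6882·0 = -0.4588; e_2·c_3 = (-0.5376)·1 + 0.5675·(-1) + (-0.1792)·(-1) + (-0.5973)·0 = -0.9259.
u_3 = c_3 + 0.4588·e_1 + 0.9259·e_2 = (0.1864, -0.4746, -1.2712, -0.2373).
‖u_3‖ = 1.3900, so e_3 = (0.1341, -0.3414, -0.9145, -0.1707).

e_3 = (0.1341, -0.3414, -0.9145, -0.1707)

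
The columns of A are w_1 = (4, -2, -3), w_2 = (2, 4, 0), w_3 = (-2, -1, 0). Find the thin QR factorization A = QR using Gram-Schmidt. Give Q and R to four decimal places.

w_1 = (4, -2, -3); ‖w_1‖ = 5.3852, so e_1 = (0.7428, -0.3714, -0.5571).
e_1·w_2 = 0.7428·2 + (-0.3714)·4 + (-0.5571)·0 = 0.0000.
u_2 = w_2 + 0.0000·e_1 = (2.0000, 4.0000, 0.0000).
‖u_2‖ = 4.4721, so e_2 = (0.4472, 0.8944, 0.0000).
e_1·w_3 = 0.7428·(-2) + (-0.3714)·(-1) + (-0.5571)·0 = -1.1142; e_2·w_3 = 0.4472·(-2) + 0.8944·(-1) + 0.0000·0 = -1.7889.
u_3 = w_3 + 1.1142·e_1 + 1.7889·e_2 = (-0.3724, 0.1862, -0.6207).
‖u_3‖ = 0.7474, so e_3 = (-0.4983, 0.2491, -0.8305).

Q = [[0.7428, 0.4472, -0.4983], [-0.3714, 0.8944, 0.2491], [-0.5571, 0.0000, -0.8305]], R = [[5.3852, 0.0000, -1.1142], [0.0000, 4.4721, -1.7889], [0.0000, 0.0000, 0.7474]]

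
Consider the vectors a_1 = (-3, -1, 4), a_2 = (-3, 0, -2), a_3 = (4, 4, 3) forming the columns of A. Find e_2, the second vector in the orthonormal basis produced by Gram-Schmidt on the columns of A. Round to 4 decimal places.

e_2 = (-0.8012, 0.0107, -0.5983)

e_1 = a_1/‖a_1‖ = (-3, -1, 4)/5.0990 = (-0.5883, -0.1961, 0.7845).
r_{12} = e_1·a_2 = 0.1961.
u_2 = a_2 − 0.1961·e_1 = (-2.8846, 0.0385, -2.1538).
‖u_2‖ = 3.6002, so e_2 = (-0.8012, 0.0107, -0.5983).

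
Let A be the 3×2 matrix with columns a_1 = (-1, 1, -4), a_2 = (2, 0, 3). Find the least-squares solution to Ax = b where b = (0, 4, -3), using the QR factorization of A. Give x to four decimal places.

x = (2.1579, 1.6316)

e_1 = a_1/‖a_1‖ = (-1, 1, -4)/4.2426 = (-0.2357, 0.2357, -0.9428).
r_{12} = e_1·a_2 = -3.2998.
u_2 = a_2 + 3.2998·e_1 = (1.2222, 0.7778, -0.1111).
‖u_2‖ = 1.4530, so e_2 = (0.8412, 0.5353, -0.0765).
Qᵀb = (3.7712, 2.3706).
Back-substitute: x_2 = 2.3706/1.4530 = 1.6316.
x_1 = (3.7712 + 3.2998·1.6316)/4.2426 = 2.1579.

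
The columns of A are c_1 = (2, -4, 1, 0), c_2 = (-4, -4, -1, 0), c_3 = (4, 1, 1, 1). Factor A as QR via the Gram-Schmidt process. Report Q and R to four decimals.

c_1 = (2, -4, 1, 0); ‖c_1‖ = 4.5826, so e_1 = (0.4364, -0.8729, 0.2182, 0.0000).
e_1·c_2 = 0.4364·(-4) + (-0.8729)·(-4) + 0.2182·(-1) + 0.0000·0 = 1.5275.
u_2 = c_2 − 1.5275·e_1 = (-4.6667, -2.6667, -1.3333, 0.0000).
‖u_2‖ = 5.5377, so e_2 = (-0.8427, -0.4815, -0.2408, 0.0000).
e_1·c_3 = 0.4364·4 + (-0.8729)·1 + 0.2182·1 + 0.0000·1 = 1.0911; e_2·c_3 = (-0.8427)·4 + (-0.4815)·1 + (-0.2408)·1 + 0.0000·1 = -4.0931.
u_3 = c_3 − 1.0911·e_1 + 4.0931·e_2 = (0.0745, -0.0186, -0.2236, 1.0000).
‖u_3‖ = 1.0276, so e_3 = (0.0725, -0.0181, -0.2176, 0.9732).

Q = [[0.4364, -0.8427, 0.0725], [-0.8729, -0.4815, -0.0181], [0.2182, -0.2408, -0.2176], [0.0000, 0.0000, 0.9732]], R = [[4.5826, 1.5275, 1.0911], [0.0000, 5.5377, -4.0931], [0.0000, 0.0000, 1.0276]]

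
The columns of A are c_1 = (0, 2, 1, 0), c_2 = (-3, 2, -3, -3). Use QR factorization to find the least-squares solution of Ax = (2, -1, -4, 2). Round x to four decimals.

c_1 = (0, 2, 1, 0); ‖c_1‖ = 2.2361, so e_1 = (0.0000, 0.8944, 0.4472, 0.0000).
e_1·c_2 = 0.0000·(-3) + 0.8944·2 + 0.4472·(-3) + 0.0000·(-3) = 0.4472.
u_2 = c_2 − 0.4472·e_1 = (-3.0000, 1.6000, -3.2000, -3.0000).
‖u_2‖ = 5.5498, so e_2 = (-0.5406, 0.2883, -0.5766, -0.5406).
Qᵀb = (-2.6833, -0.1441).
Back-substitute: x_2 = -0.1441/5.5498 = -0.0260.
x_1 = (-2.6833 − 0.4472·(-0.0260))/2.2361 = -1.1948.

x = (-1.1948, -0.0260)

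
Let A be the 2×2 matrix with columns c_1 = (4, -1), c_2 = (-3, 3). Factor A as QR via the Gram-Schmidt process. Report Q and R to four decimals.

q_1 = c_1/‖c_1‖ = (4, -1)/4.1231 = (0.9701, -0.2425).
r_{12} = q_1·c_2 = -3.6380.
u_2 = c_2 + 3.6380·q_1 = (0.5294, 2.1176).
‖u_2‖ = 2.1828, so q_2 = (0.2425, 0.9701).

Q = [[0.9701, 0.2425], [-0.2425, 0.9701]], R = [[4.1231, -3.6380], [0.0000, 2.1828]]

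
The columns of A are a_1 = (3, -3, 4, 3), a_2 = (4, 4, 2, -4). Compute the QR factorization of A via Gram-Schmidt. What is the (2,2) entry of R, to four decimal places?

a_1 = (3, -3, 4, 3); ‖a_1‖ = 6.5574, so q_1 = (0.4575, -0.4575, 0.6100, 0.4575).
q_1·a_2 = 0.4575·4 + (-0.4575)·4 + 0.6100·2 + 0.4575·(-4) = -0.6100.
u_2 = a_2 + 0.6100·q_1 = (4.2791, 3.7209, 2.3721, -3.7209).
r_{22} = ‖u_2‖ = 7.1853.

r_{22} = 7.1853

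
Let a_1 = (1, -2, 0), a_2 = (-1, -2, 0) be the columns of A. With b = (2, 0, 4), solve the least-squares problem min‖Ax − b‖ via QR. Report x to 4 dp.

x = (1.0000, -1.0000)

a_1 = (1, -2, 0); ‖a_1‖ = 2.2361, so q_1 = (0.4472, -0.8944, 0.0000).
q_1·a_2 = 0.4472·(-1) + (-0.8944)·(-2) + 0.0000·0 = 1.3416.
u_2 = a_2 − 1.3416·q_1 = (-1.6000, -0.8000, 0.0000).
‖u_2‖ = 1.7889, so q_2 = (-0.8944, -0.4472, 0.0000).
Qᵀb = (0.8944, -1.7889).
Back-substitute: x_2 = -1.7889/1.7889 = -1.0000.
x_1 = (0.8944 − 1.3416·(-1.0000))/2.2361 = 1.0000.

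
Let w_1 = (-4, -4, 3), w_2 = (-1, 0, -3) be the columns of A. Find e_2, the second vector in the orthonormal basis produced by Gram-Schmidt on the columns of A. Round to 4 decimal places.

e_1 = w_1/‖w_1‖ = (-4, -4, 3)/6.4031 = (-0.6247, -0.6247, 0.4685).
r_{12} = e_1·w_2 = -0.7809.
u_2 = w_2 + 0.7809·e_1 = (-1.4878, -0.4878, -2.6341).
‖u_2‖ = 3.0644, so e_2 = (-0.4855, -0.1592, -0.8596).

e_2 = (-0.4855, -0.1592, -0.8596)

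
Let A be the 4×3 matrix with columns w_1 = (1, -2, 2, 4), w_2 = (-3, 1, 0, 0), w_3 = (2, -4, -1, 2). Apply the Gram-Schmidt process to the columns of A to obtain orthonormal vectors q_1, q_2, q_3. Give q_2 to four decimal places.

q_2 = (-0.9333, 0.2000, 0.1333, 0.2667)

w_1 = (1, -2, 2, 4); ‖w_1‖ = 5.0000, so q_1 = (0.2000, -0.4000, 0.4000, 0.8000).
q_1·w_2 = 0.2000·(-3) + (-0.4000)·1 + 0.4000·0 + 0.8000·0 = -1.0000.
u_2 = w_2 + 1.0000·q_1 = (-2.8000, 0.6000, 0.4000, 0.8000).
‖u_2‖ = 3.0000, so q_2 = (-0.9333, 0.2000, 0.1333, 0.2667).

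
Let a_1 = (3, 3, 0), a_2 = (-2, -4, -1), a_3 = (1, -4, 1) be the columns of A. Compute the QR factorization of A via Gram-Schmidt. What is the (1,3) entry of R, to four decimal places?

r_{13} = -2.1213

a_1 = (3, 3, 0); ‖a_1‖ = 4.2426, so q_1 = (0.7071, 0.7071, 0.0000).
r_{13} = q_1·a_3 = -2.1213.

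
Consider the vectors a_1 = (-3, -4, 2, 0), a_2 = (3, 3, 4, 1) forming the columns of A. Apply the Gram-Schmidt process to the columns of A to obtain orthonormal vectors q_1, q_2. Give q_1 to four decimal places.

q_1 = (-0.5571, -0.7428, 0.3714, 0.0000)

q_1 = a_1/‖a_1‖ = (-3, -4, 2, 0)/5.3852 = (-0.5571, -0.7428, 0.3714, 0.0000).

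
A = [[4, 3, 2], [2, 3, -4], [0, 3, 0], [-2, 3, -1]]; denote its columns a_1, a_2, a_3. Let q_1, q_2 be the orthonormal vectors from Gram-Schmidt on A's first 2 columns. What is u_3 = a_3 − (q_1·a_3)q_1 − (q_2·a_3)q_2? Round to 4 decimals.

q_1 = a_1/‖a_1‖ = (4, 2, 0, -2)/4.8990 = (0.8165, 0.4082, 0.0000, -0.4082).
r_{12} = q_1·a_2 = 2.4495.
u_2 = a_2 − 2.4495·q_1 = (1.0000, 2.0000, 3.0000, 4.0000).
‖u_2‖ = 5.4772, so q_2 = (0.1826, 0.3651, 0.5477, 0.7303).
r_{13} = q_1·a_3 = 0.4082; r_{23} = q_2·a_3 = -1.8257.
u_3 = a_3 − 0.4082·q_1 + 1.8257·q_2 = (2.0000, -3.5000, 1.0000, 0.5000).

u_3 = (2.0000, -3.5000, 1.0000, 0.5000)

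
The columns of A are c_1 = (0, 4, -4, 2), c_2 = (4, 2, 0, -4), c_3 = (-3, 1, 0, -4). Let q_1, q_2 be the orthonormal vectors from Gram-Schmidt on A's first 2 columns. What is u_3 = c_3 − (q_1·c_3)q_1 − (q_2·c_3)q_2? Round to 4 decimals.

u_3 = (-3.6667, 1.1111, -0.4444, -3.1111)

c_1 = (0, 4, -4, 2); ‖c_1‖ = 6.0000, so q_1 = (0.0000, 0.6667, -0.6667, 0.3333).
q_1·c_2 = 0.0000·4 + 0.6667·2 + (-0.6667)·0 + 0.3333·(-4) = 0.0000.
u_2 = c_2 + 0.0000·q_1 = (4.0000, 2.0000, 0.0000, -4.0000).
‖u_2‖ = 6.0000, so q_2 = (0.6667, 0.3333, 0.0000, -0.6667).
q_1·c_3 = 0.0000·(-3) + 0.6667·1 + (-0.6667)·0 + 0.3333·(-4) = -0.6667; q_2·c_3 = 0.6667·(-3) + 0.3333·1 + 0.0000·0 + (-0.6667)·(-4) = 1.0000.
u_3 = c_3 + 0.6667·q_1 − 1.0000·q_2 = (-3.6667, 1.1111, -0.4444, -3.1111).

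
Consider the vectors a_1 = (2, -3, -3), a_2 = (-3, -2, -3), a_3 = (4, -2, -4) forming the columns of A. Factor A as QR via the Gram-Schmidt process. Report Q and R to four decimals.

a_1 = (2, -3, -3); ‖a_1‖ = 4.6904, so e_1 = (0.4264, -0.6396, -0.6396).
e_1·a_2 = 0.4264·(-3) + (-0.6396)·(-2) + (-0.6396)·(-3) = 1.9188.
u_2 = a_2 − 1.9188·e_1 = (-3.8182, -0.7727, -1.7727).
‖u_2‖ = 4.2800, so e_2 = (-0.8921, -0.1805, -0.4142).
e_1·a_3 = 0.4264·4 + (-0.6396)·(-2) + (-0.6396)·(-4) = 5.5432; e_2·a_3 = (-0.8921)·4 + (-0.1805)·(-2) + (-0.4142)·(-4) = -1.5506.
u_3 = a_3 − 5.5432·e_1 + 1.5506·e_2 = (0.2531, 1.2655, -1.0968).
‖u_3‖ = 1.6937, so e_3 = (0.1494, 0.7472, -0.6476).

Q = [[0.4264, -0.8921, 0.1494], [-0.6396, -0.1805, 0.7472], [-0.6396, -0.4142, -0.6476]], R = [[4.6904, 1.9188, 5.5432], [0.0000, 4.2800, -1.5506], [0.0000, 0.0000, 1.6937]]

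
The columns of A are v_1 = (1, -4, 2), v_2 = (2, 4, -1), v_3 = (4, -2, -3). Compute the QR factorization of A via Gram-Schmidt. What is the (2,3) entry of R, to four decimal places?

r_{23} = 2.5509

v_1 = (1, -4, 2); ‖v_1‖ = 4.5826, so e_1 = (0.2182, -0.8729, 0.4364).
e_1·v_2 = 0.2182·2 + (-0.8729)·4 + 0.4364·(-1) = -3.4915.
u_2 = v_2 + 3.4915·e_1 = (2.7619, 0.9524, 0.5238).
‖u_2‖ = 2.9681, so e_2 = (0.9305, 0.3209, 0.1765).
r_{23} = e_2·v_3 = 2.5509.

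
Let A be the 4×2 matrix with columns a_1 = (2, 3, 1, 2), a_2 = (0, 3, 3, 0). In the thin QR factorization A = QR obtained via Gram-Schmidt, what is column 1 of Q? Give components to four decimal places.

q_1 = (0.4714, 0.7071, 0.2357, 0.4714)

q_1 = a_1/‖a_1‖ = (2, 3, 1, 2)/4.2426 = (0.4714, 0.7071, 0.2357, 0.4714).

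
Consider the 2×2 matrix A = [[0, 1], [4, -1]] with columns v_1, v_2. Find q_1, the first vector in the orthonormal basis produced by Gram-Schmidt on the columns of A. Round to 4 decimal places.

q_1 = (0.0000, 1.0000)

v_1 = (0, 4); ‖v_1‖ = 4.0000, so q_1 = (0.0000, 1.0000).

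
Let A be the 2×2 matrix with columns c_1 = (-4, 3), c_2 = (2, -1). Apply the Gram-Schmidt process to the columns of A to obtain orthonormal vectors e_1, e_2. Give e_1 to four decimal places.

e_1 = (-0.8000, 0.6000)

e_1 = c_1/‖c_1‖ = (-4, 3)/5.0000 = (-0.8000, 0.6000).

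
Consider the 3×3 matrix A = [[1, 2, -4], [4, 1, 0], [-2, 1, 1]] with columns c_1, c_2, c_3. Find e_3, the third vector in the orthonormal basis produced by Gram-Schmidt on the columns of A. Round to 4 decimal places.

e_3 = (-0.5721, 0.4767, 0.6674)

e_1 = c_1/‖c_1‖ = (1, 4, -2)/4.5826 = (0.2182, 0.8729, -0.4364).
r_{12} = e_1·c_2 = 0.8729.
u_2 = c_2 − 0.8729·e_1 = (1.8095, 0.2381, 1.3810).
‖u_2‖ = 2.2887, so e_2 = (0.7906, 0.1040, 0.6034).
r_{13} = e_1·c_3 = -1.3093; r_{23} = e_2·c_3 = -2.5592.
u_3 = c_3 + 1.3093·e_1 + 2.5592·e_2 = (-1.6909, 1.4091, 1.9727).
‖u_3‖ = 2.9557, so e_3 = (-0.5721, 0.4767, 0.6674).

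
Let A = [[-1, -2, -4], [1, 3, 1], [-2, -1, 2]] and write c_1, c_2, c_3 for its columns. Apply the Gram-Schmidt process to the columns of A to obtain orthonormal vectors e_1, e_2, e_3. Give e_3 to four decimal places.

c_1 = (-1, 1, -2); ‖c_1‖ = 2.4495, so e_1 = (-0.4082, 0.4082, -0.8165).
e_1·c_2 = (-0.4082)·(-2) + 0.4082·3 + (-0.8165)·(-1) = 2.8577.
u_2 = c_2 − 2.8577·e_1 = (-0.8333, 1.8333, 1.3333).
‖u_2‖ = 2.4152, so e_2 = (-0.3450, 0.7591, 0.5521).
e_1·c_3 = (-0.4082)·(-4) + 0.4082·1 + (-0.8165)·2 = 0.4082; e_2·c_3 = (-0.3450)·(-4) + 0.7591·1 + 0.5521·2 = 3.2433.
u_3 = c_3 − 0.4082·e_1 − 3.2433·e_2 = (-2.7143, -1.6286, 0.5429).
‖u_3‖ = 3.2116, so e_3 = (-0.8452, -0.5071, 0.1690).

e_3 = (-0.8452, -0.5071, 0.1690)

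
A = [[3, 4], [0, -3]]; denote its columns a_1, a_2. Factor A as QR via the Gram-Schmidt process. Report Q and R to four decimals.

a_1 = (3, 0); ‖a_1‖ = 3.0000, so q_1 = (1.0000, 0.0000).
q_1·a_2 = 1.0000·4 + 0.0000·(-3) = 4.0000.
u_2 = a_2 − 4.0000·q_1 = (0.0000, -3.0000).
‖u_2‖ = 3.0000, so q_2 = (0.0000, -1.0000).

Q = [[1.0000, 0.0000], [0.0000, -1.0000]], R = [[3.0000, 4.0000], [0.0000, 3.0000]]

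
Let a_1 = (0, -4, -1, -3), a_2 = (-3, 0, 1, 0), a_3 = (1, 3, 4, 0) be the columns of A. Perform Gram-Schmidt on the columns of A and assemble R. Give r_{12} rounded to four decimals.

r_{12} = -0.1961

e_1 = a_1/‖a_1‖ = (0, -4, -1, -3)/5.0990 = (0.0000, -0.7845, -0.1961, -0.5883).
r_{12} = e_1·a_2 = -0.1961.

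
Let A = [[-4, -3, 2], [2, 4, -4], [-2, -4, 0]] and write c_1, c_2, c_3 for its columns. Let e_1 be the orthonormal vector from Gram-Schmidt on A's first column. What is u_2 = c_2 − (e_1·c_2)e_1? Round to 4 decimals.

u_2 = (1.6667, 1.6667, -1.6667)

c_1 = (-4, 2, -2); ‖c_1‖ = 4.8990, so e_1 = (-0.8165, 0.4082, -0.4082).
e_1·c_2 = (-0.8165)·(-3) + 0.4082·4 + (-0.4082)·(-4) = 5.7155.
u_2 = c_2 − 5.7155·e_1 = (1.6667, 1.6667, -1.6667).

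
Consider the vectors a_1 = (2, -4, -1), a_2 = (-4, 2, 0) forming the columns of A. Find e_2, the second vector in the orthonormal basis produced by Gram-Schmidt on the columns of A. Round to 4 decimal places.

e_2 = (-0.8861, -0.3749, -0.2726)

a_1 = (2, -4, -1); ‖a_1‖ = 4.5826, so e_1 = (0.4364, -0.8729, -0.2182).
e_1·a_2 = 0.4364·(-4) + (-0.8729)·2 + (-0.2182)·0 = -3.4915.
u_2 = a_2 + 3.4915·e_1 = (-2.4762, -1.0476, -0.7619).
‖u_2‖ = 2.7946, so e_2 = (-0.8861, -0.3749, -0.2726).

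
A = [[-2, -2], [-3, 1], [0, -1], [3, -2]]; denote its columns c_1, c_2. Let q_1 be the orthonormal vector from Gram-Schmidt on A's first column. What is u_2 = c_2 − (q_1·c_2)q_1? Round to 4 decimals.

u_2 = (-2.4545, 0.3182, -1.0000, -1.3182)

q_1 = c_1/‖c_1‖ = (-2, -3, 0, 3)/4.6904 = (-0.4264, -0.6396, 0.0000, 0.6396).
r_{12} = q_1·c_2 = -1.0660.
u_2 = c_2 + 1.0660·q_1 = (-2.4545, 0.3182, -1.0000, -1.3182).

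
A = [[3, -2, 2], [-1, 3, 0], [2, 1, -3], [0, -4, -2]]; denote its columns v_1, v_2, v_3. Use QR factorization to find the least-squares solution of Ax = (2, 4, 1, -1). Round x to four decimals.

e_1 = v_1/‖v_1‖ = (3, -1, 2, 0)/3.7417 = (0.8018, -0.2673, 0.5345, 0.0000).
r_{12} = e_1·v_2 = -1.8708.
u_2 = v_2 + 1.8708·e_1 = (-0.5000, 2.5000, 2.0000, -4.0000).
‖u_2‖ = 5.1478, so e_2 = (-0.0971, 0.4856, 0.3885, -0.7770).
r_{13} = e_1·v_3 = 0.0000; r_{23} = e_2·v_3 = 0.1943.
u_3 = v_3 + 0.0000·e_1 − 0.1943·e_2 = (2.0189, -0.0943, -3.0755, -1.8491).
‖u_3‖ = 4.1185, so e_3 = (0.4902, -0.0229, -0.7467, -0.4490).
Qᵀb = (1.0690, 2.9139, 0.5910).
Back-substitute: x_3 = 0.5910/4.1185 = 0.1435.
x_2 = (2.9139 − 0.1943·0.1435)/5.1478 = 0.5606.
x_1 = (1.0690 + 1.8708·0.5606 + 0.0000·0.1435)/3.7417 = 0.5660.

x = (0.5660, 0.5606, 0.1435)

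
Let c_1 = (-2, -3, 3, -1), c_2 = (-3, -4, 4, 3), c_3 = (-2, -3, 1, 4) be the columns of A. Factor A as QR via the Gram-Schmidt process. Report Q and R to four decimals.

Q = [[-0.4170, -0.1524, -0.1714], [-0.6255, -0.1118, -0.6347], [0.6255, 0.1118, -0.7534], [-0.2085, 0.9756, -0.0132]], R = [[4.7958, 5.6299, 2.5022], [0.0000, 4.2784, 4.6544], [0.0000, 0.0000, 1.4408]]

c_1 = (-2, -3, 3, -1); ‖c_1‖ = 4.7958, so q_1 = (-0.4170, -0.6255, 0.6255, -0.2085).
q_1·c_2 = (-0.4170)·(-3) + (-0.6255)·(-4) + 0.6255·4 + (-0.2085)·3 = 5.6299.
u_2 = c_2 − 5.6299·q_1 = (-0.6522, -0.4783, 0.4783, 4.1739).
‖u_2‖ = 4.2784, so q_2 = (-0.1524, -0.1118, 0.1118, 0.9756).
q_1·c_3 = (-0.4170)·(-2) + (-0.6255)·(-3) + 0.6255·1 + (-0.2085)·4 = 2.5022; q_2·c_3 = (-0.1524)·(-2) + (-0.1118)·(-3) + 0.1118·1 + 0.9756·4 = 4.6544.
u_3 = c_3 − 2.5022·q_1 − 4.6544·q_2 = (-0.2470, -0.9145, -1.0855, -0.0190).
‖u_3‖ = 1.4408, so q_3 = (-0.1714, -0.6347, -0.7534, -0.0132).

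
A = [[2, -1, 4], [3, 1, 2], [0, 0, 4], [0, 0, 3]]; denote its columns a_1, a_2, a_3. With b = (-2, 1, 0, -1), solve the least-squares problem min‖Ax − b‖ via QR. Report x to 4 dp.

a_1 = (2, 3, 0, 0); ‖a_1‖ = 3.6056, so e_1 = (0.5547, 0.8321, 0.0000, 0.0000).
e_1·a_2 = 0.5547·(-1) + 0.8321·1 + 0.0000·0 + 0.0000·0 = 0.2774.
u_2 = a_2 − 0.2774·e_1 = (-1.1538, 0.7692, 0.0000, 0.0000).
‖u_2‖ = 1.3868, so e_2 = (-0.8321, 0.5547, 0.0000, 0.0000).
e_1·a_3 = 0.5547·4 + 0.8321·2 + 0.0000·4 + 0.0000·3 = 3.8829; e_2·a_3 = (-0.8321)·4 + 0.5547·2 + 0.0000·4 + 0.0000·3 = -2.2188.
u_3 = a_3 − 3.8829·e_1 + 2.2188·e_2 = (0.0000, 0.0000, 4.0000, 3.0000).
‖u_3‖ = 5.0000, so e_3 = (0.0000, 0.0000, 0.8000, 0.6000).
Qᵀb = (-0.2774, 2.2188, -0.6000).
Back-substitute: x_3 = -0.6000/5.0000 = -0.1200.
x_2 = (2.2188 + 2.2188·(-0.1200))/1.3868 = 1.4080.
x_1 = (-0.2774 − 0.2774·1.4080 − 3.8829·(-0.1200))/3.6056 = -0.0560.

x = (-0.0560, 1.4080, -0.1200)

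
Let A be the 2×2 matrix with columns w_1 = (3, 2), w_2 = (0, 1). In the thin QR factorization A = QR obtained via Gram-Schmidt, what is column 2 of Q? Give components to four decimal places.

e_1 = w_1/‖w_1‖ = (3, 2)/3.6056 = (0.8321, 0.5547).
r_{12} = e_1·w_2 = 0.5547.
u_2 = w_2 − 0.5547·e_1 = (-0.4615, 0.6923).
‖u_2‖ = 0.8321, so e_2 = (-0.5547, 0.8321).

e_2 = (-0.5547, 0.8321)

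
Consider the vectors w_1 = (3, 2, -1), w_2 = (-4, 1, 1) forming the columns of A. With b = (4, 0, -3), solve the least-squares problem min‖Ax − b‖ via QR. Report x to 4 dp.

x = (0.4656, -0.7710)

w_1 = (3, 2, -1); ‖w_1‖ = 3.7417, so e_1 = (0.8018, 0.5345, -0.2673).
e_1·w_2 = 0.8018·(-4) + 0.5345·1 + (-0.2673)·1 = -2.9399.
u_2 = w_2 + 2.9399·e_1 = (-1.6429, 2.5714, 0.2143).
‖u_2‖ = 3.0589, so e_2 = (-0.5371, 0.8406, 0.0701).
Qᵀb = (4.0089, -2.3584).
Back-substitute: x_2 = -2.3584/3.0589 = -0.7710.
x_1 = (4.0089 + 2.9399·(-0.7710))/3.7417 = 0.4656.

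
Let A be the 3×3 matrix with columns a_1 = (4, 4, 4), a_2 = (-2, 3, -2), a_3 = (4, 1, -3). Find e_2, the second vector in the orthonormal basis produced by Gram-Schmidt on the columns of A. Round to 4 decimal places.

e_1 = a_1/‖a_1‖ = (4, 4, 4)/6.9282 = (0.5774, 0.5774, 0.5774).
r_{12} = e_1·a_2 = -0.5774.
u_2 = a_2 + 0.5774·e_1 = (-1.6667, 3.3333, -1.6667).
‖u_2‖ = 4.0825, so e_2 = (-0.4082, 0.8165, -0.4082).

e_2 = (-0.4082, 0.8165, -0.4082)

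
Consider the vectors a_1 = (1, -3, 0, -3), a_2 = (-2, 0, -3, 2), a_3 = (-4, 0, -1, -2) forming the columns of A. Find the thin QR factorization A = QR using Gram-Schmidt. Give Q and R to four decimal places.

Q = [[0.2294, -0.4277, -0.7924], [-0.6882, -0.3421, 0.2584], [0.0000, -0.8125, 0.1799], [-0.6882, 0.1996, -0.5225]], R = [[4.3589, -1.8353, 0.4588], [0.0000, 3.6921, 2.1240], [0.0000, 0.0000, 4.0346]]

e_1 = a_1/‖a_1‖ = (1, -3, 0, -3)/4.3589 = (0.2294, -0.6882, 0.0000, -0.6882).
r_{12} = e_1·a_2 = -1.8353.
u_2 = a_2 + 1.8353·e_1 = (-1.5789, -1.2632, -3.0000, 0.7368).
‖u_2‖ = 3.6921, so e_2 = (-0.4277, -0.3421, -0.8125, 0.1996).
r_{13} = e_1·a_3 = 0.4588; r_{23} = e_2·a_3 = 2.1240.
u_3 = a_3 − 0.4588·e_1 − 2.1240·e_2 = (-3.1969, 1.0425, 0.7259, -2.1081).
‖u_3‖ = 4.0346, so e_3 = (-0.7924, 0.2584, 0.1799, -0.5225).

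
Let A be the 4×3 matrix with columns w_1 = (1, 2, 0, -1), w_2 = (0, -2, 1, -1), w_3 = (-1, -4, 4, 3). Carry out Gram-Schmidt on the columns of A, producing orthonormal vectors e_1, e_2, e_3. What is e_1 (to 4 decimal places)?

e_1 = (0.4082, 0.8165, 0.0000, -0.4082)

e_1 = w_1/‖w_1‖ = (1, 2, 0, -1)/2.4495 = (0.4082, 0.8165, 0.0000, -0.4082).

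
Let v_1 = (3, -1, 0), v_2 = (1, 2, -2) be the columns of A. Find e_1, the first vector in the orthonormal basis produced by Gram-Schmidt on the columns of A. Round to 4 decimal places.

e_1 = (0.9487, -0.3162, 0.0000)

v_1 = (3, -1, 0); ‖v_1‖ = 3.1623, so e_1 = (0.9487, -0.3162, 0.0000).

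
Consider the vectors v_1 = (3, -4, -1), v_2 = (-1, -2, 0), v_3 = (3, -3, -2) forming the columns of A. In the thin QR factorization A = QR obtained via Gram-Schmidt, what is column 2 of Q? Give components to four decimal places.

q_2 = (-0.7847, -0.6124, 0.0957)

v_1 = (3, -4, -1); ‖v_1‖ = 5.0990, so q_1 = (0.5883, -0.7845, -0.1961).
q_1·v_2 = 0.5883·(-1) + (-0.7845)·(-2) + (-0.1961)·0 = 0.9806.
u_2 = v_2 − 0.9806·q_1 = (-1.5769, -1.2308, 0.1923).
‖u_2‖ = 2.0096, so q_2 = (-0.7847, -0.6124, 0.0957).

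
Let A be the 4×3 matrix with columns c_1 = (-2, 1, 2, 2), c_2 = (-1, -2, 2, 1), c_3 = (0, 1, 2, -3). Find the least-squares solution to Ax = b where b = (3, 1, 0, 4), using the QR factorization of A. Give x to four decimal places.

x = (0.3494, -0.3885, -0.7885)

c_1 = (-2, 1, 2, 2); ‖c_1‖ = 3.6056, so q_1 = (-0.5547, 0.2774, 0.5547, 0.5547).
q_1·c_2 = (-0.5547)·(-1) + 0.2774·(-2) + 0.5547·2 + 0.5547·1 = 1.6641.
u_2 = c_2 − 1.6641·q_1 = (-0.0769, -2.4615, 1.0769, 0.0769).
‖u_2‖ = 2.6890, so q_2 = (-0.0286, -0.9154, 0.4005, 0.0286).
q_1·c_3 = (-0.5547)·0 + 0.2774·1 + 0.5547·2 + 0.5547·(-3) = -0.2774; q_2·c_3 = (-0.0286)·0 + (-0.9154)·1 + 0.4005·2 + 0.0286·(-3) = -0.2002.
u_3 = c_3 + 0.2774·q_1 + 0.2002·q_2 = (-0.1596, 0.8936, 2.2340, -2.8404).
‖u_3‖ = 3.7260, so q_3 = (-0.0428, 0.2398, 0.5996, -0.7623).
Qᵀb = (0.8321, -0.8868, -2.9380).
Back-substitute: x_3 = -2.9380/3.7260 = -0.7885.
x_2 = (-0.8868 + 0.2002·(-0.7885))/2.6890 = -0.3885.
x_1 = (0.8321 − 1.6641·(-0.3885) + 0.2774·(-0.7885))/3.6056 = 0.3494.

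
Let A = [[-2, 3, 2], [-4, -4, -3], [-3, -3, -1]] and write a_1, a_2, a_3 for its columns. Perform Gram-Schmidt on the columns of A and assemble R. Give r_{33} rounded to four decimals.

r_{33} = 1.0000

a_1 = (-2, -4, -3); ‖a_1‖ = 5.3852, so q_1 = (-0.3714, -0.7428, -0.5571).
q_1·a_2 = (-0.3714)·3 + (-0.7428)·(-4) + (-0.5571)·(-3) = 3.5282.
u_2 = a_2 − 3.5282·q_1 = (4.3103, -1.3793, -1.0345).
‖u_2‖ = 4.6424, so q_2 = (0.9285, -0.2971, -0.2228).
q_1·a_3 = (-0.3714)·2 + (-0.7428)·(-3) + (-0.5571)·(-1) = 2.0426; q_2·a_3 = 0.9285·2 + (-0.2971)·(-3) + (-0.2228)·(-1) = 2.9711.
u_3 = a_3 − 2.0426·q_1 − 2.9711·q_2 = (0.0000, -0.6000, 0.8000).
r_{33} = ‖u_3‖ = 1.0000.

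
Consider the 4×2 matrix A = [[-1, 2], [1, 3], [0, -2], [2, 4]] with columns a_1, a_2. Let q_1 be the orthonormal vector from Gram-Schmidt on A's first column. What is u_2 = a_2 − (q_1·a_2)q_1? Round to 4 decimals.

q_1 = a_1/‖a_1‖ = (-1, 1, 0, 2)/2.4495 = (-0.4082, 0.4082, 0.0000, 0.8165).
r_{12} = q_1·a_2 = 3.6742.
u_2 = a_2 − 3.6742·q_1 = (3.5000, 1.5000, -2.0000, 1.0000).

u_2 = (3.5000, 1.5000, -2.0000, 1.0000)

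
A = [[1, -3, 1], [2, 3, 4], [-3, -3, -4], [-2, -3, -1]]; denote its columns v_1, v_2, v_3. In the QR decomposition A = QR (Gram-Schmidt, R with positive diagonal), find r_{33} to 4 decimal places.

r_{33} = 2.1344

v_1 = (1, 2, -3, -2); ‖v_1‖ = 4.2426, so q_1 = (0.2357, 0.4714, -0.7071, -0.4714).
q_1·v_2 = 0.2357·(-3) + 0.4714·3 + (-0.7071)·(-3) + (-0.4714)·(-3) = 4.2426.
u_2 = v_2 − 4.2426·q_1 = (-4.0000, 1.0000, 0.0000, -1.0000).
‖u_2‖ = 4.2426, so q_2 = (-0.9428, 0.2357, 0.0000, -0.2357).
q_1·v_3 = 0.2357·1 + 0.4714·4 + (-0.7071)·(-4) + (-0.4714)·(-1) = 5.4212; q_2·v_3 = (-0.9428)·1 + 0.2357·4 + 0.0000·(-4) + (-0.2357)·(-1) = 0.2357.
u_3 = v_3 − 5.4212·q_1 − 0.2357·q_2 = (-0.0556, 1.3889, -0.1667, 1.6111).
r_{33} = ‖u_3‖ = 2.1344.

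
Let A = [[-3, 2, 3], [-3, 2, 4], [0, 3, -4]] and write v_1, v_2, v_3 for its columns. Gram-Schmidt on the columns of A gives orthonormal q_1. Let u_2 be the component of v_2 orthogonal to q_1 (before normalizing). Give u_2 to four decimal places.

u_2 = (0.0000, 0.0000, 3.0000)

v_1 = (-3, -3, 0); ‖v_1‖ = 4.2426, so q_1 = (-0.7071, -0.7071, 0.0000).
q_1·v_2 = (-0.7071)·2 + (-0.7071)·2 + 0.0000·3 = -2.8284.
u_2 = v_2 + 2.8284·q_1 = (0.0000, 0.0000, 3.0000).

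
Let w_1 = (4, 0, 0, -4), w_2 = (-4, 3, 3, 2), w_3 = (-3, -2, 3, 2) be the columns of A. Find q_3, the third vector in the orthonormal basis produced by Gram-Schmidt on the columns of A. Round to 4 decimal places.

q_3 = (-0.0842, -0.7296, 0.6735, -0.0842)

w_1 = (4, 0, 0, -4); ‖w_1‖ = 5.6569, so q_1 = (0.7071, 0.0000, 0.0000, -0.7071).
q_1·w_2 = 0.7071·(-4) + 0.0000·3 + 0.0000·3 + (-0.7071)·2 = -4.2426.
u_2 = w_2 + 4.2426·q_1 = (-1.0000, 3.0000, 3.0000, -1.0000).
‖u_2‖ = 4.4721, so q_2 = (-0.2236, 0.6708, 0.6708, -0.2236).
q_1·w_3 = 0.7071·(-3) + 0.0000·(-2) + 0.0000·3 + (-0.7071)·2 = -3.5355; q_2·w_3 = (-0.2236)·(-3) + 0.6708·(-2) + 0.6708·3 + (-0.2236)·2 = 0.8944.
u_3 = w_3 + 3.5355·q_1 − 0.8944·q_2 = (-0.3000, -2.6000, 2.4000, -0.3000).
‖u_3‖ = 3.5637, so q_3 = (-0.0842, -0.7296, 0.6735, -0.0842).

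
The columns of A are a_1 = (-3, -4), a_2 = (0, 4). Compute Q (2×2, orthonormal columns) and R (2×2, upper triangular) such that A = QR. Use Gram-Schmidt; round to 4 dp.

Q = [[-0.6000, -0.8000], [-0.8000, 0.6000]], R = [[5.0000, -3.2000], [0.0000, 2.4000]]

a_1 = (-3, -4); ‖a_1‖ = 5.0000, so e_1 = (-0.6000, -0.8000).
e_1·a_2 = (-0.6000)·0 + (-0.8000)·4 = -3.2000.
u_2 = a_2 + 3.2000·e_1 = (-1.9200, 1.4400).
‖u_2‖ = 2.4000, so e_2 = (-0.8000, 0.6000).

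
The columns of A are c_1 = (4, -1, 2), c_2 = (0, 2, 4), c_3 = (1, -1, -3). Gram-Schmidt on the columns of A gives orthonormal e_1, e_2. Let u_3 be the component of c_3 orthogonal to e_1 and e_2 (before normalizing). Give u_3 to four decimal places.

u_3 = (0.3333, 0.6667, -0.3333)

e_1 = c_1/‖c_1‖ = (4, -1, 2)/4.5826 = (0.8729, -0.2182, 0.4364).
r_{12} = e_1·c_2 = 1.3093.
u_2 = c_2 − 1.3093·e_1 = (-1.1429, 2.2857, 3.4286).
‖u_2‖ = 4.2762, so e_2 = (-0.2673, 0.5345, 0.8018).
r_{13} = e_1·c_3 = -0.2182; r_{23} = e_2·c_3 = -3.2071.
u_3 = c_3 + 0.2182·e_1 + 3.2071·e_2 = (0.3333, 0.6667, -0.3333).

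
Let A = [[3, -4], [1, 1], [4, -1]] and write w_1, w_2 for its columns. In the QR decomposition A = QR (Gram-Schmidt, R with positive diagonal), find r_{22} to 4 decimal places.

w_1 = (3, 1, 4); ‖w_1‖ = 5.0990, so e_1 = (0.5883, 0.1961, 0.7845).
e_1·w_2 = 0.5883·(-4) + 0.1961·1 + 0.7845·(-1) = -2.9417.
u_2 = w_2 + 2.9417·e_1 = (-2.2692, 1.5769, 1.3077).
r_{22} = ‖u_2‖ = 3.0571.

r_{22} = 3.0571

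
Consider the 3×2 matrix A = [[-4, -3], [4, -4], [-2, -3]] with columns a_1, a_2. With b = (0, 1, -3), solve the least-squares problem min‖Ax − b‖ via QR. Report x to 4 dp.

x = (0.2705, 0.1311)

a_1 = (-4, 4, -2); ‖a_1‖ = 6.0000, so e_1 = (-0.6667, 0.6667, -0.3333).
e_1·a_2 = (-0.6667)·(-3) + 0.6667·(-4) + (-0.3333)·(-3) = 0.3333.
u_2 = a_2 − 0.3333·e_1 = (-2.7778, -4.2222, -2.8889).
‖u_2‖ = 5.8214, so e_2 = (-0.4772, -0.7253, -0.4963).
Qᵀb = (1.6667, 0.7635).
Back-substitute: x_2 = 0.7635/5.8214 = 0.1311.
x_1 = (1.6667 − 0.3333·0.1311)/6.0000 = 0.2705.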